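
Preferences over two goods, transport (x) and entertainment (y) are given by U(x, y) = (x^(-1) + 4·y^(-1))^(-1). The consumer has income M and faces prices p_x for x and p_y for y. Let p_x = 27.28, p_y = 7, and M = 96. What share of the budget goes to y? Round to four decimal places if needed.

share on y = 0.5033

MRS = MU_x/MU_y = (1/4)·(y/x)^(2). Set equal to p_x/p_y.
Solve for the ratio: y/x = [4·p_x/p_y]^(0.5).
With the ratio pinned down, the budget gives x* = M/(p_x + p_y·(y/x)) and y* = (y/x)·x*.
Numerically y/x = 3.948236, so x* = 96/(27.28 + 7·3.948236) = 1.7481 and y* = 3.948236·1.7481 = 6.9018.
Expenditure on y: 7·6.9018 = 48.3126; share = 0.5033.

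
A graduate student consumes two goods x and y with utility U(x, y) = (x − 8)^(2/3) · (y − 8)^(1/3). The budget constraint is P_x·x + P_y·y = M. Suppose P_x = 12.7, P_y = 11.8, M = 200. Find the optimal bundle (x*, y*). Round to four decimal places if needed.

x* = 8.21, y* = 8.113

Let x' = x−8, y' = y−8. MRS = 2·y'/x' = P_x/P_y.
Substituting into the budget: x* = 8 + 2/3·(M − 8·P_x − 8·P_y)/P_x, and y* = 8 + 1/3·(…)/P_y.
Discretionary income = 200 − 8·12.7 − 8·11.8 = 4; x* = 8 + 2/3·4/12.7 = 8.21; y* = 8 + 1/3·4/11.8 = 8.113.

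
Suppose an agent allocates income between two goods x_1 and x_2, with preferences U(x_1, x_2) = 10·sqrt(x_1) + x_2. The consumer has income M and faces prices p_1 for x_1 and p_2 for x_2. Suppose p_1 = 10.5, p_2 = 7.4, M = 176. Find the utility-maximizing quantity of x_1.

Set MRS = p_1/p_2: 5·x_1^(−1/2) = p_1/p_2.
Thus x_1* = (5·p_2/p_1)² — independent of M — with the rest of income spent on x_2.
Plugging in: x_1* = (5·7.4/10.5)² = 12.4172.

x_1* = 12.4172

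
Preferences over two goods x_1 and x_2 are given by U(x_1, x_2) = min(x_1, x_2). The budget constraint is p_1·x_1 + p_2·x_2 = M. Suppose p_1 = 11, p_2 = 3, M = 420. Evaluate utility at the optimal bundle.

V = 30

With perfect complements, no substitution: consume in ratio x_1:x_2 = 1:1.
Budget: p_1·x_1 + p_2·x_1 = M, so (p_1 + p_2)·x_1 = M.
Demand: x_1*(p_1,p_2,M) = M/(p_1 + p_2), x_2* = M/(p_1 + p_2).
Here 11 + 3 = 14, giving x_1* = 30 and x_2* = 30.
Utility at the optimum: U(30, 30) = 30.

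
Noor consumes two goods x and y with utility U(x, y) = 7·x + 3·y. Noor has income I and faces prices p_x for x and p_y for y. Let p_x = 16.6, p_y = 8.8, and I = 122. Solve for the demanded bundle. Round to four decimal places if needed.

Perfect substitutes: compare marginal utility per dollar. 7/p_x vs 3/p_y → 0.4217 vs 0.3409.
x gives more utility per dollar, so spend all income on x: x* = I/p_x, y* = 0.
Numerically: x* = 7.3494, y* = 0.

x* = 7.3494, y* = 0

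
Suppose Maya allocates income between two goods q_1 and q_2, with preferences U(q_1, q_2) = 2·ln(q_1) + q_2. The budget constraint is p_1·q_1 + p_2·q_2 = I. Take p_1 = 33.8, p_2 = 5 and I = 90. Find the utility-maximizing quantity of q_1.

q_1* = 0.2959

MU_q_1 = 2/q_1, MU_q_2 = 1. Tangency: 2/q_1 = p_1/p_2.
So q_1*(p_1,p_2) = 2·p_2/p_1, independent of income; and q_2* = (I − 2·p_2)/p_2.
At the given prices: q_1* = 2·5/33.8 = 0.2959.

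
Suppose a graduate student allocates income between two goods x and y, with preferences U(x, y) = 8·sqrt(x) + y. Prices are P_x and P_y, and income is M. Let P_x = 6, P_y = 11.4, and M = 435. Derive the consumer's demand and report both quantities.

x* = 57.76, y* = 7.7579

Thus x* = (4·P_y/P_x)² — independent of M — with the rest of income spent on y.
Plugging in: x* = (4·11.4/6)² = 57.76, y* = 7.7579.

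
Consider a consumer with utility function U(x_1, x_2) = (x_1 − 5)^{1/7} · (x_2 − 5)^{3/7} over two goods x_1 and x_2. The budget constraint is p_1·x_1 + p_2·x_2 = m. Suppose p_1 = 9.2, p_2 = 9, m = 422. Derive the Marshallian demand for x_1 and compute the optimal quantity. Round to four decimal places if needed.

MRS = (1/3)·(x_2−5)/(x_1−5). Tangency with p_1/p_2 gives x_2−5 = 3·(p_1/p_2)·(x_1−5).
Substituting into the budget: x_1* = 5 + 0.25·(m − 5·p_1 − 5·p_2)/p_1, and x_2* = 5 + 0.75·(…)/p_2.
Discretionary income = 422 − 5·9.2 − 5·9 = 331; x_1* = 5 + 0.25·331/9.2 = 13.9946.

x_1* = 13.9946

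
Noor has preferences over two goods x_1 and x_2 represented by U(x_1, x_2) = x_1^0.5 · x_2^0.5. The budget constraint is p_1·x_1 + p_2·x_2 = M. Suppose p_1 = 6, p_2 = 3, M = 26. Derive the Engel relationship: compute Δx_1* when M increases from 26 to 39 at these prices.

Tangency: MRS = x_2/x_1 = p_1/p_2.
Rearranging, p_2·x_2 = p_1·x_1. Substituting into the budget gives p_1·x_1·(1 + 1) = M.
Demand: x_1*(p_1,p_2,M) = 0.5·M/p_1 and x_2* = 0.5·M/p_2.
At p_1=6, p_2=3, M=26: x_1* = 0.5·26/6 = 2.1667.
At M' = 39: x_1* = 3.25. Change: 3.25 − 2.1667 = 1.0833.

Δx_1* = 1.0833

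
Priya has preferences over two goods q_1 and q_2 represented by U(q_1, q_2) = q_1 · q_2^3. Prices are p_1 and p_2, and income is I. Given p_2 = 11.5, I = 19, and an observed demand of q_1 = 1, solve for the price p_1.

p_1 = 4.75

The MRS is (1/3)·q_2/q_1. Set MRS = p_1/p_2.
So p_2·q_2 = 3·p_1·q_1; combined with the budget, a share 0.25 of income goes to q_1.
Demand: q_1*(p_1,p_2,I) = 0.25·I/p_1 and q_2* = 0.75·I/p_2.
Set q_1* = 1 in the demand function and solve for p_1: p_1 = 4.75.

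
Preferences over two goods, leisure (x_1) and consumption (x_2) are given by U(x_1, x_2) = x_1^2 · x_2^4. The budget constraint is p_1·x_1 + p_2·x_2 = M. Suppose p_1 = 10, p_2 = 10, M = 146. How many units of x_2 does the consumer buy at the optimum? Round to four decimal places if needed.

MU_x_1/MU_x_2 = (2·x_2)/(4·x_1); tangency sets this equal to p_1/p_2.
Rearranging, p_2·x_2 = 2·p_1·x_1. Substituting into the budget gives p_1·x_1·(1 + 2) = M.
Demand: x_1*(p_1,p_2,M) = 1/3·M/p_1 and x_2* = 2/3·M/p_2.
At p_1=10, p_2=10, M=146: x_2* = 2/3·146/10 = 9.7333.

x_2* = 9.7333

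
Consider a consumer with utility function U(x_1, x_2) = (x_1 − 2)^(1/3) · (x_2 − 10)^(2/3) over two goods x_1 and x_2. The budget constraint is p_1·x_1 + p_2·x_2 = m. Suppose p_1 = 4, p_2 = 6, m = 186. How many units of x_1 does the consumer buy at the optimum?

x_1* = 11.8333

MRS = (1/2)·(x_2−10)/(x_1−2). Tangency with p_1/p_2 gives x_2−10 = 2·(p_1/p_2)·(x_1−2).
After buying the subsistence bundle (2, 10), a share 1/3 of the remaining income goes to x_1: x_1* = 2 + 1/3·(m − 2p_1 − 10p_2)/p_1.
Discretionary income = 186 − 2·4 − 10·6 = 118; x_1* = 2 + 1/3·118/4 = 11.8333.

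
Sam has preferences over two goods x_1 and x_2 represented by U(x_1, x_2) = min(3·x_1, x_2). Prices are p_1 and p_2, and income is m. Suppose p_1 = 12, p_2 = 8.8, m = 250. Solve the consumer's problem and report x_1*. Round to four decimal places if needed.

Leontief preferences: the optimum is at the kink where x_1/1 = x_2/3, i.e. x_2 = 3·x_1.
Budget: p_1·x_1 + p_2·3·x_1 = m, so (p_1 + 3·p_2)·x_1 = m.
Demand: x_1*(p_1,p_2,m) = m/(p_1 + 3·p_2), x_2* = 3·m/(p_1 + 3·p_2).
Here 12 + 3·8.8 = 38.4, giving x_1* = 6.5104.

x_1* = 6.5104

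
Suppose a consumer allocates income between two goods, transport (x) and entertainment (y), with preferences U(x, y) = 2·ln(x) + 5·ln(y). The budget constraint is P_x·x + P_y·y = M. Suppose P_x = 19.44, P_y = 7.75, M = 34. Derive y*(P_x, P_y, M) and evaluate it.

The MRS is (2/5)·y/x. Set MRS = P_x/P_y.
Rearranging, P_y·y = (5/2)·P_x·x. Substituting into the budget gives P_x·x·(1 + (5/2)) = M.
Demand: x*(P_x,P_y,M) = 2/7·M/P_x and y* = 5/7·M/P_y.
At P_x=19.44, P_y=7.75, M=34: y* = 5/7·34/7.75 = 3.1336.

y* = 3.1336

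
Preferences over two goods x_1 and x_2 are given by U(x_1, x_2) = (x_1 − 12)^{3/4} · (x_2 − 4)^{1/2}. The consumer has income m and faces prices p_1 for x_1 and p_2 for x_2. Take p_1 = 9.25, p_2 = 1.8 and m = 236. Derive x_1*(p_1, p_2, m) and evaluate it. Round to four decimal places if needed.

x_1* = 19.6411

MRS = (3/2)·(x_2−4)/(x_1−12). Tangency with p_1/p_2 gives x_2−4 = (2/3)·(p_1/p_2)·(x_1−12).
Substituting into the budget: x_1* = 12 + 0.6·(m − 12·p_1 − 4·p_2)/p_1, and x_2* = 4 + 0.4·(…)/p_2.
Discretionary income = 236 − 12·9.25 − 4·1.8 = 117.8; x_1* = 12 + 0.6·117.8/9.25 = 19.6411.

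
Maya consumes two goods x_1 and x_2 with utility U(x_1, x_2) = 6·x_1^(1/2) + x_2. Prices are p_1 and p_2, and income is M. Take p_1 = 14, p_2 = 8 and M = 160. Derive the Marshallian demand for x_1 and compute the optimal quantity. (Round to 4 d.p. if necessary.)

x_1* = 2.9388

Utility is quasi-linear in x_2; the FOC for x_1 is 3/√x_1 = p_1/p_2.
Thus x_1* = (3·p_2/p_1)² — independent of M — with the rest of income spent on x_2.
Plugging in: x_1* = (3·8/14)² = 2.9388.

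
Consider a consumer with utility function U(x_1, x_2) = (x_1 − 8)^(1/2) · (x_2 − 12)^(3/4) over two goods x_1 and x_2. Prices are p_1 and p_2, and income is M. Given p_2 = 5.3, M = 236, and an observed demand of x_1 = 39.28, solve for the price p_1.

p_1 = 2

MRS = (2/3)·(x_2−12)/(x_1−8). Tangency with p_1/p_2 gives x_2−12 = (3/2)·(p_1/p_2)·(x_1−8).
After buying the subsistence bundle (8, 12), a share 0.4 of the remaining income goes to x_1: x_1* = 8 + 0.4·(M − 8p_1 − 12p_2)/p_1.
Set x_1* = 39.28 in the demand function and solve for p_1: p_1 = 2.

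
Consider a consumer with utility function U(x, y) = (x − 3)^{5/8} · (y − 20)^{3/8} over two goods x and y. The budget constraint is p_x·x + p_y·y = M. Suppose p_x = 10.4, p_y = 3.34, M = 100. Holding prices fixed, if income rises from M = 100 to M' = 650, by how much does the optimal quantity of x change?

Let x' = x−3, y' = y−20. MRS = (5/3)·y'/x' = p_x/p_y.
Substituting into the budget: x* = 3 + 0.625·(M − 3·p_x − 20·p_y)/p_x, and y* = 20 + 0.375·(…)/p_y.
Discretionary income = 100 − 3·10.4 − 20·3.34 = 2; x* = 3 + 0.625·2/10.4 = 3.1202.
At M' = 650: x* = 36.1731. Change: 36.1731 − 3.1202 = 33.0529.

Δx* = 33.0529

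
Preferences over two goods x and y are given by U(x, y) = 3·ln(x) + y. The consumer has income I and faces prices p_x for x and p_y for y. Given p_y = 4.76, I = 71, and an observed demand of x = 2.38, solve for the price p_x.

p_x = 6

Set MRS = p_x/p_y: (3/x)/1 = p_x/p_y.
So x*(p_x,p_y) = 3·p_y/p_x, independent of income; and y* = (I − 3·p_y)/p_y.
Set x* = 2.38 in the demand function and solve for p_x: p_x = 6.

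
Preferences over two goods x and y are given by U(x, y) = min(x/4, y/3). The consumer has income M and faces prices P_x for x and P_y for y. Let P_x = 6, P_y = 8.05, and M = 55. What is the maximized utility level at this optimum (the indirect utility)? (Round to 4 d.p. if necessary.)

Leontief preferences: the optimum is at the kink where x/4 = y/3, i.e. y = (3/4)·x.
Budget: P_x·x + P_y·(3/4)·x = M, so (4·P_x + 3·P_y)·x = 4·M.
Demand: x*(P_x,P_y,M) = 4·M/(4·P_x + 3·P_y), y* = 3·M/(4·P_x + 3·P_y).
Here 4·6 + 3·8.05 = 48.15, giving x* = 4.5691 and y* = 3.4268.
Utility at the optimum: U(4.5691, 3.4268) = 1.1423.

V = 1.1423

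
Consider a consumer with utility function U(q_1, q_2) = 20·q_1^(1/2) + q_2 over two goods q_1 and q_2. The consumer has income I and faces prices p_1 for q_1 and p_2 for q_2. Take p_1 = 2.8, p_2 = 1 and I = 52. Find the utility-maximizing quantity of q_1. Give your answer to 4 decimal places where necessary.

MU_q_1 = 10/√q_1, MU_q_2 = 1. Tangency: 10/√q_1 = p_1/p_2.
Solve: √q_1 = 10·p_2/p_1, so q_1*(p_1,p_2) = (10·p_2/p_1)², and q_2* = (I − p_1·q_1*)/p_2.
Plugging in: q_1* = (10·1/2.8)² = 12.7551.

q_1* = 12.7551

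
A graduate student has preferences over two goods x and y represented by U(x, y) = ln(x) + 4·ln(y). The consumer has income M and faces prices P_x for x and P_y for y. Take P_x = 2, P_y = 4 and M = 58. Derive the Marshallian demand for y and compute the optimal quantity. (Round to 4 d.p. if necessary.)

Tangency: MRS = (1/4)·y/x = P_x/P_y.
So P_y·y = 4·P_x·x; combined with the budget, a share 0.2 of income goes to x.
Demand: x*(P_x,P_y,M) = 0.2·M/P_x and y* = 0.8·M/P_y.
At P_x=2, P_y=4, M=58: y* = 0.8·58/4 = 11.6.

y* = 11.6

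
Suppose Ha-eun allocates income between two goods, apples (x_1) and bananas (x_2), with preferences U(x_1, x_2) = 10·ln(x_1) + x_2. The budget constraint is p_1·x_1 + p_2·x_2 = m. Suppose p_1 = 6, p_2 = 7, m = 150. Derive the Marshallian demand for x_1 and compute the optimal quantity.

x_1* = 11.6667

Set MRS = p_1/p_2: (10/x_1)/1 = p_1/p_2.
So x_1*(p_1,p_2) = 10·p_2/p_1, independent of income; and x_2* = (m − 10·p_2)/p_2.
At the given prices: x_1* = 10·7/6 = 11.6667.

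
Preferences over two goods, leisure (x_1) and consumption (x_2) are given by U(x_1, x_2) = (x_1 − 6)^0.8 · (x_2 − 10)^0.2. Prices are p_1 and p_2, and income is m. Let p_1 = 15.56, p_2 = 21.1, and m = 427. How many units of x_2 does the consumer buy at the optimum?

MRS = 4·(x_2−10)/(x_1−6). Tangency with p_1/p_2 gives x_2−10 = (1/4)·(p_1/p_2)·(x_1−6).
After buying the subsistence bundle (6, 10), a share 0.8 of the remaining income goes to x_1: x_1* = 6 + 0.8·(m − 6p_1 − 10p_2)/p_1.
Discretionary income = 427 − 6·15.56 − 10·21.1 = 122.64; x_2* = 10 + 0.2·122.64/21.1 = 11.1625.

x_2* = 11.1625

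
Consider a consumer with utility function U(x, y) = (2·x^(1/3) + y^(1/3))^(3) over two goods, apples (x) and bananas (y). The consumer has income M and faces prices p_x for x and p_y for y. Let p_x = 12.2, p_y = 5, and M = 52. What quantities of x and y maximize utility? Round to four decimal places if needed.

MU_x ∝ 2·x^(-2/3), MU_y ∝ y^(-2/3), so MRS = 2·(y/x)^(2/3) = p_x/p_y.
Solve for the ratio: y/x = [(1/2)·p_x/p_y]^(1.5).
Substitute y = (y/x)·x into the budget: x* = M/(p_x + p_y·(y/x)).
Numerically y/x = 1.347534, so x* = 52/(12.2 + 5·1.347534) = 2.7458 and y* = 1.347534·2.7458 = 3.7001.

x* = 2.7458, y* = 3.7001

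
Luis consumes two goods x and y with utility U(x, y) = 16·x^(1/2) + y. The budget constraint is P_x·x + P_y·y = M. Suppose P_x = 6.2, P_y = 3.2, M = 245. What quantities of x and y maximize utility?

x* = 17.0489, y* = 43.5302

Set MRS = P_x/P_y: 8·x^(−1/2) = P_x/P_y.
Thus x* = (8·P_y/P_x)² — independent of M — with the rest of income spent on y.
Plugging in: x* = (8·3.2/6.2)² = 17.0489, y* = 43.5302.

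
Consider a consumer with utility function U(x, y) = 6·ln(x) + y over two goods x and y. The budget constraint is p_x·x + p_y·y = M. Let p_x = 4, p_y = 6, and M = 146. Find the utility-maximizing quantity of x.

At the given prices: x* = 6·6/4 = 9.

x* = 9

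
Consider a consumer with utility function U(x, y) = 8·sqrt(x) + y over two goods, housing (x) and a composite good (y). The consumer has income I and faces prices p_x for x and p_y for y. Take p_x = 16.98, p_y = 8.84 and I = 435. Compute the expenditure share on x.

Utility is quasi-linear in y; the FOC for x is 4/√x = p_x/p_y.
Thus x* = (4·p_y/p_x)² — independent of I — with the rest of income spent on y.
Plugging in: x* = (4·8.84/16.98)² = 4.3366, y* = 40.8783.
Expenditure on x: 16.98·4.3366 = 73.6354; share = 0.1693.

share on x = 0.1693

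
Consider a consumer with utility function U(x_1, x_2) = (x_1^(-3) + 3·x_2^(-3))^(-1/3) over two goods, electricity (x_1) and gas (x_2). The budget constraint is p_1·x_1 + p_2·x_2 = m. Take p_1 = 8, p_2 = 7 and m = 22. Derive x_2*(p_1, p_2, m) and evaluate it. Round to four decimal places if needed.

Numerically x_2/x_1 = 1.36075, so x_1* = 22/(8 + 7·1.36075) = 1.2553 and x_2* = 1.36075·1.2553 = 1.7082.

x_2* = 1.7082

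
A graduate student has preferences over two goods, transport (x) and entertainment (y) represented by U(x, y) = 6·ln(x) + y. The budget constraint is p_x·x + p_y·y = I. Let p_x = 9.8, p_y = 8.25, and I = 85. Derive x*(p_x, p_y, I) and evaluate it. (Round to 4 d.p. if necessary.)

x* = 5.051

Set MRS = p_x/p_y: (6/x)/1 = p_x/p_y.
So x*(p_x,p_y) = 6·p_y/p_x, independent of income; and y* = (I − 6·p_y)/p_y.
At the given prices: x* = 6·8.25/9.8 = 5.051.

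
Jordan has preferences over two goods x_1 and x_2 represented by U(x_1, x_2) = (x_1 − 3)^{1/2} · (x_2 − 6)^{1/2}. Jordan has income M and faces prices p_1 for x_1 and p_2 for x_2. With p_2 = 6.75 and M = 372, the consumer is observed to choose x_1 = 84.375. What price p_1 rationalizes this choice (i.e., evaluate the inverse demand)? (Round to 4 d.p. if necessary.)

This is Cobb-Douglas in (x_1−3, x_2−6): tangency gives 0.5·p_2·(x_2−6) = 0.5·p_1·(x_1−3).
After buying the subsistence bundle (3, 6), a share 0.5 of the remaining income goes to x_1: x_1* = 3 + 0.5·(M − 3p_1 − 6p_2)/p_1.
Set x_1* = 84.375 in the demand function and solve for p_1: p_1 = 2.

p_1 = 2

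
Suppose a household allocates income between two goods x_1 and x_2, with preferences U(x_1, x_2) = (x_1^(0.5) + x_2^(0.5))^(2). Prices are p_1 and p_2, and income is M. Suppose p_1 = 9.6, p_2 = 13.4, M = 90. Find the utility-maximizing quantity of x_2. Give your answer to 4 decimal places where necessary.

x_2* = 2.8034

From the CES first-order condition, (x_2/x_1)^(0.5) = p_1/p_2.
Solve for the ratio: x_2/x_1 = [p_1/p_2]^(2).
With the ratio pinned down, the budget gives x_1* = M/(p_1 + p_2·(x_2/x_1)) and x_2* = (x_2/x_1)·x_1*.
Numerically x_2/x_1 = 0.513255, so x_1* = 90/(9.6 + 13.4·0.513255) = 5.462 and x_2* = 0.513255·5.462 = 2.8034.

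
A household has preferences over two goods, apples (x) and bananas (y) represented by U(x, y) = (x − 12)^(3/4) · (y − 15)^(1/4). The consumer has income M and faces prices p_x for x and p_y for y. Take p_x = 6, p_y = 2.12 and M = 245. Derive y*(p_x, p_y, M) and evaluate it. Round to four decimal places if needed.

Discretionary income = 245 − 12·6 − 15·2.12 = 141.2; y* = 15 + 0.25·141.2/2.12 = 31.6509.

y* = 31.6509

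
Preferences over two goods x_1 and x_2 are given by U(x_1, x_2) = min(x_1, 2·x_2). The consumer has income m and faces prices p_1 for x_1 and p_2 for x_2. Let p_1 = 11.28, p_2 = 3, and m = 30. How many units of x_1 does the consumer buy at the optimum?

With perfect complements, no substitution: consume in ratio x_1:x_2 = 2:1.
Budget: p_1·x_1 + p_2·(1/2)·x_1 = m, so (2·p_1 + p_2)·x_1 = 2·m.
Demand: x_1*(p_1,p_2,m) = 2·m/(2·p_1 + p_2), x_2* = m/(2·p_1 + p_2).
Here 2·11.28 + 3 = 25.56, giving x_1* = 2.3474.

x_1* = 2.3474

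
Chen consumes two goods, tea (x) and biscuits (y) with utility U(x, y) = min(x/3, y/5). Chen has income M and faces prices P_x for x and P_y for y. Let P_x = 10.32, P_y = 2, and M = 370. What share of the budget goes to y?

share on y = 0.2441

Leontief preferences: the optimum is at the kink where x/3 = y/5, i.e. y = (5/3)·x.
Budget: P_x·x + P_y·(5/3)·x = M, so (3·P_x + 5·P_y)·x = 3·M.
Demand: x*(P_x,P_y,M) = 3·M/(3·P_x + 5·P_y), y* = 5·M/(3·P_x + 5·P_y).
Here 3·10.32 + 5·2 = 40.96, giving x* = 27.0996 and y* = 45.166.
Expenditure on y: 2·45.166 = 90.332; share = 0.2441.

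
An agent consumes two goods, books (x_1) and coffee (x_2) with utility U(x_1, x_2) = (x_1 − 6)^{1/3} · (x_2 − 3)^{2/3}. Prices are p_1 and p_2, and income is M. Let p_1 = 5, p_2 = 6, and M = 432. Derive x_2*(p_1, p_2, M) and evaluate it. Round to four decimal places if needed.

Discretionary income = 432 − 6·5 − 3·6 = 384; x_2* = 3 + 2/3·384/6 = 45.6667.

x_2* = 45.6667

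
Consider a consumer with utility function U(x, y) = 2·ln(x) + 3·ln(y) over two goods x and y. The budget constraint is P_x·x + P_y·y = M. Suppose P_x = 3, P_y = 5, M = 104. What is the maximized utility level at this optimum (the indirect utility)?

V = 12.8314

MU_x/MU_y = (2·y)/(3·x); tangency sets this equal to P_x/P_y.
So 2·P_y·y = 3·P_x·x; combined with the budget, a share 0.4 of income goes to x.
Demand: x*(P_x,P_y,M) = 0.4·M/P_x and y* = 0.6·M/P_y.
At P_x=3, P_y=5, M=104: x* = 0.4·104/3 = 13.8667, y* = 12.48.
Utility at the optimum: U(13.8667, 12.48) = 12.8314.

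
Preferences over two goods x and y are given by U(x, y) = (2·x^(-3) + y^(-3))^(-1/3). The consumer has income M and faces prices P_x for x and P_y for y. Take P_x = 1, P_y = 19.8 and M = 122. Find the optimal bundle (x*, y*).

x* = 13.7187, y* = 5.4688

MU_x ∝ 2·x^(-4), MU_y ∝ y^(-4), so MRS = 2·(y/x)^(4) = P_x/P_y.
Hence y/x = ((1/2)·P_x/P_y)^(1/(4)), i.e. raised to the 0.25 power.
With the ratio pinned down, the budget gives x* = M/(P_x + P_y·(y/x)) and y* = (y/x)·x*.
Numerically y/x = 0.398636, so x* = 122/(1 + 19.8·0.398636) = 13.7187 and y* = 0.398636·13.7187 = 5.4688.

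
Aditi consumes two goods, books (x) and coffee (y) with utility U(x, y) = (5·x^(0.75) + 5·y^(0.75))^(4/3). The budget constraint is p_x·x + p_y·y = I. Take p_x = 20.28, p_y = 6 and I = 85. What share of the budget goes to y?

share on y = 0.9748

MRS = MU_x/MU_y = (y/x)^(0.25). Set equal to p_x/p_y.
Solve for the ratio: y/x = [p_x/p_y]^(4).
Substitute y = (y/x)·x into the budget: x* = I/(p_x + p_y·(y/x)).
Numerically y/x = 130.516915, so x* = 85/(20.28 + 6·130.516915) = 0.1058 and y* = 130.516915·0.1058 = 13.8091.
Expenditure on y: 6·13.8091 = 82.8543; share = 0.9748.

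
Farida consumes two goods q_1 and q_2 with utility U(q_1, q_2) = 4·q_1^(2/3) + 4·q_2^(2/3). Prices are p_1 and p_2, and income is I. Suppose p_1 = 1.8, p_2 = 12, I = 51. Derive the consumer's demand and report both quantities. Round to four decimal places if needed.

MRS = MU_q_1/MU_q_2 = (q_2/q_1)^(1/3). Set equal to p_1/p_2.
Hence q_2/q_1 = (p_1/p_2)^(1/(1/3)), i.e. raised to the 3 power.
Substitute q_2 = (q_2/q_1)·q_1 into the budget: q_1* = I/(p_1 + p_2·(q_2/q_1)).
Numerically q_2/q_1 = 0.003375, so q_1* = 51/(1.8 + 12·0.003375) = 27.7099 and q_2* = 0.003375·27.7099 = 0.0935.

q_1* = 27.7099, q_2* = 0.0935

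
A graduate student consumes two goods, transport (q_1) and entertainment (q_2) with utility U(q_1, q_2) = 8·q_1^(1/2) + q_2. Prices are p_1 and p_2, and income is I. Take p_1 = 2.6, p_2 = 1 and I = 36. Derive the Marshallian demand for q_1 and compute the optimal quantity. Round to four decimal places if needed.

q_1* = 2.3669

Solve: √q_1 = 4·p_2/p_1, so q_1*(p_1,p_2) = (4·p_2/p_1)², and q_2* = (I − p_1·q_1*)/p_2.
Plugging in: q_1* = (4·1/2.6)² = 2.3669.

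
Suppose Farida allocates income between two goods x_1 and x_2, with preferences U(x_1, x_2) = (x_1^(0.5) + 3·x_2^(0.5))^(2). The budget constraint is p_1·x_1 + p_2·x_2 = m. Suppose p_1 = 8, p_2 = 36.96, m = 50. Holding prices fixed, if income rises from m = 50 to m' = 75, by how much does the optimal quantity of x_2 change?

Δx_2* = 0.447

MU_x_1 ∝ x_1^(-0.5), MU_x_2 ∝ 3·x_2^(-0.5), so MRS = (1/3)·(x_2/x_1)^(0.5) = p_1/p_2.
Solve for the ratio: x_2/x_1 = [3·p_1/p_2]^(2).
With the ratio pinned down, the budget gives x_1* = m/(p_1 + p_2·(x_2/x_1)) and x_2* = (x_2/x_1)·x_1*.
Numerically x_2/x_1 = 0.421656, so x_1* = 50/(8 + 36.96·0.421656) = 2.12 and x_2* = 0.421656·2.12 = 0.8939.
At m' = 75: x_2* = 1.3409. Change: 1.3409 − 0.8939 = 0.447.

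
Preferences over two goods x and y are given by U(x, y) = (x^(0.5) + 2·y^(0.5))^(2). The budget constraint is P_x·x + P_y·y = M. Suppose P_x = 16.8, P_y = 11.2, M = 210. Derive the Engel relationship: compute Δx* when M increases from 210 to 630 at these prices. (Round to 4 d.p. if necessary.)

Δx* = 3.5714

From the CES first-order condition, (1/2)·(y/x)^(0.5) = P_x/P_y.
Hence y/x = (2·P_x/P_y)^(1/(0.5)), i.e. raised to the 2 power.
Substitute y = (y/x)·x into the budget: x* = M/(P_x + P_y·(y/x)).
Numerically y/x = 9, so x* = 210/(16.8 + 11.2·9) = 1.7857.
At M' = 630: x* = 5.3571. Change: 5.3571 − 1.7857 = 3.5714.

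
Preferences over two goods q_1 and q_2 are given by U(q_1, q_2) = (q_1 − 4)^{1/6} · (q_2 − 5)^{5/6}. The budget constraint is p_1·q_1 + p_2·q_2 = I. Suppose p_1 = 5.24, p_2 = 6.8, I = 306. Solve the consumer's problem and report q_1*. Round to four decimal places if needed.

Let q_1' = q_1−4, q_2' = q_2−5. MRS = (1/5)·q_2'/q_1' = p_1/p_2.
After buying the subsistence bundle (4, 5), a share 1/6 of the remaining income goes to q_1: q_1* = 4 + 1/6·(I − 4p_1 − 5p_2)/p_1.
Discretionary income = 306 − 4·5.24 − 5·6.8 = 251.04; q_1* = 4 + 1/6·251.04/5.24 = 11.9847.

q_1* = 11.9847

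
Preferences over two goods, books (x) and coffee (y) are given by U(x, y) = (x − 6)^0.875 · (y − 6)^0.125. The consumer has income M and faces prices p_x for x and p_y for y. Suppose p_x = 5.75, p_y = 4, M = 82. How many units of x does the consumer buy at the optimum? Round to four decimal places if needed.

x* = 9.5761

Let x' = x−6, y' = y−6. MRS = 7·y'/x' = p_x/p_y.
Substituting into the budget: x* = 6 + 0.875·(M − 6·p_x − 6·p_y)/p_x, and y* = 6 + 0.125·(…)/p_y.
Discretionary income = 82 − 6·5.75 − 6·4 = 23.5; x* = 6 + 0.875·23.5/5.75 = 9.5761.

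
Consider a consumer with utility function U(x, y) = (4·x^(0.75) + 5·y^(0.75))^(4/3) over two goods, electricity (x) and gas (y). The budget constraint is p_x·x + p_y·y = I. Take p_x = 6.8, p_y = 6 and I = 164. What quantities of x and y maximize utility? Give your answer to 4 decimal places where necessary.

Numerically y/x = 4.027826, so x* = 164/(6.8 + 6·4.027826) = 5.296 and y* = 4.027826·5.296 = 21.3312.

x* = 5.296, y* = 21.3312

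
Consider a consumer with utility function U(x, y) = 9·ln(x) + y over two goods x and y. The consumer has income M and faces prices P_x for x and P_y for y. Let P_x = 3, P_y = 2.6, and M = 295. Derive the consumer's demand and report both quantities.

Set MRS = P_x/P_y: (9/x)/1 = P_x/P_y.
So x*(P_x,P_y) = 9·P_y/P_x, independent of income; and y* = (M − 9·P_y)/P_y.
At the given prices: x* = 9·2.6/3 = 7.8, and y* = 104.4615.

x* = 7.8, y* = 104.4615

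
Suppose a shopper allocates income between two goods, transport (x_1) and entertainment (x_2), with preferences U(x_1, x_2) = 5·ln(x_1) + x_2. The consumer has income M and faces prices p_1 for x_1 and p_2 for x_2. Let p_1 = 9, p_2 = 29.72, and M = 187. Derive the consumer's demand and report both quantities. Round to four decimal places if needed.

So x_1*(p_1,p_2) = 5·p_2/p_1, independent of income; and x_2* = (M − 5·p_2)/p_2.
At the given prices: x_1* = 5·29.72/9 = 16.5111, and x_2* = 1.2921.

x_1* = 16.5111, x_2* = 1.2921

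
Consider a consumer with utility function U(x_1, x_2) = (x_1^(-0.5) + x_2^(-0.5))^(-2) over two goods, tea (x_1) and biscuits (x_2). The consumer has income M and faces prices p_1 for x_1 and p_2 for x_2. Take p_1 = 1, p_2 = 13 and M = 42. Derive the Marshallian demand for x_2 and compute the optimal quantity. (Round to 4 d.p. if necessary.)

x_2* = 2.2667

MRS = MU_x_1/MU_x_2 = (x_2/x_1)^(1.5). Set equal to p_1/p_2.
Hence x_2/x_1 = (p_1/p_2)^(1/(1.5)), i.e. raised to the 2/3 power.
Substitute x_2 = (x_2/x_1)·x_1 into the budget: x_1* = M/(p_1 + p_2·(x_2/x_1)).
Numerically x_2/x_1 = 0.180872, so x_1* = 42/(1 + 13·0.180872) = 12.5323 and x_2* = 0.180872·12.5323 = 2.2667.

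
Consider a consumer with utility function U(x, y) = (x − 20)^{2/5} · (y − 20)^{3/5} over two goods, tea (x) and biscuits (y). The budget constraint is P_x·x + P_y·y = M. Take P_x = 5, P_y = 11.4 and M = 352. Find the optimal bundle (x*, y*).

Discretionary income = 352 − 20·5 − 20·11.4 = 24; x* = 20 + 0.4·24/5 = 21.92; y* = 20 + 0.6·24/11.4 = 21.2632.

x* = 21.92, y* = 21.2632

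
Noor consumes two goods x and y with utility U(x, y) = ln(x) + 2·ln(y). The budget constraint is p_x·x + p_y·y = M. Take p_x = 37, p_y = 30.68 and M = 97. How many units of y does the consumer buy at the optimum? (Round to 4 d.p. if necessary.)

y* = 2.1078

Demand: x*(p_x,p_y,M) = 1/3·M/p_x and y* = 2/3·M/p_y.
At p_x=37, p_y=30.68, M=97: y* = 2/3·97/30.68 = 2.1078.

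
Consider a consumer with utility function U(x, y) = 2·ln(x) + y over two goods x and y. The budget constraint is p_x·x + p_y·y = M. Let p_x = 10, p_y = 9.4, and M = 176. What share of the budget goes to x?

share on x = 0.1068

MU_x = 2/x, MU_y = 1. Tangency: 2/x = p_x/p_y.
So x*(p_x,p_y) = 2·p_y/p_x, independent of income; and y* = (M − 2·p_y)/p_y.
At the given prices: x* = 2·9.4/10 = 1.88, and y* = 16.7234.
Expenditure on x: 10·1.88 = 18.8; share = 0.1068.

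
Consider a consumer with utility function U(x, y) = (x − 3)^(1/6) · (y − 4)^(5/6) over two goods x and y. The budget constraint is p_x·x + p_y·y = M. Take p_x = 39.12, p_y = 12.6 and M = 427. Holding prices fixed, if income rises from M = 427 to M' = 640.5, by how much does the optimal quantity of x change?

This is Cobb-Douglas in (x−3, y−4): tangency gives 1/6·p_y·(y−4) = 5/6·p_x·(x−3).
After buying the subsistence bundle (3, 4), a share 1/6 of the remaining income goes to x: x* = 3 + 1/6·(M − 3p_x − 4p_y)/p_x.
Discretionary income = 427 − 3·39.12 − 4·12.6 = 259.24; x* = 3 + 1/6·259.24/39.12 = 4.1045.
At M' = 640.5: x* = 5.0141. Change: 5.0141 − 4.1045 = 0.9096.

Δx* = 0.9096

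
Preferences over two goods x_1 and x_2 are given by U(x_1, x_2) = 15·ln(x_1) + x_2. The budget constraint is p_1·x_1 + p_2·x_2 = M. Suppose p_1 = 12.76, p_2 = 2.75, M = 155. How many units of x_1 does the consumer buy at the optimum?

MU_x_1 = 15/x_1, MU_x_2 = 1. Tangency: 15/x_1 = p_1/p_2.
So x_1*(p_1,p_2) = 15·p_2/p_1, independent of income; and x_2* = (M − 15·p_2)/p_2.
At the given prices: x_1* = 15·2.75/12.76 = 3.2328.

x_1* = 3.2328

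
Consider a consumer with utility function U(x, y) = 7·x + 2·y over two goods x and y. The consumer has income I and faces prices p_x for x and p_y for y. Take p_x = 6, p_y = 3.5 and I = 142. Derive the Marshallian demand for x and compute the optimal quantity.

x* = 23.6667

Perfect substitutes: compare marginal utility per dollar. 7/p_x vs 2/p_y → 1.1667 vs 0.5714.
x gives more utility per dollar, so spend all income on x: x* = I/p_x, y* = 0.
Numerically: x* = 23.6667, y* = 0.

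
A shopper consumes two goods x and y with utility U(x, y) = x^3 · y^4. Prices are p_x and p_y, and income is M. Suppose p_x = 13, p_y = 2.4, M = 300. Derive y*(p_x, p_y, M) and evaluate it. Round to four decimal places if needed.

y* = 71.4286

The MRS is (3/4)·y/x. Set MRS = p_x/p_y.
Rearranging, p_y·y = (4/3)·p_x·x. Substituting into the budget gives p_x·x·(1 + (4/3)) = M.
Demand: x*(p_x,p_y,M) = 3/7·M/p_x and y* = 4/7·M/p_y.
At p_x=13, p_y=2.4, M=300: y* = 4/7·300/2.4 = 71.4286.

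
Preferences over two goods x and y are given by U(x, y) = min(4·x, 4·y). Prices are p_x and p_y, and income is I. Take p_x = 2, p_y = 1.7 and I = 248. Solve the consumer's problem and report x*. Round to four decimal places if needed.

Leontief preferences: the optimum is at the kink where x/4 = y/4, i.e. y = x.
Budget: p_x·x + p_y·x = I, so (4·p_x + 4·p_y)·x = 4·I.
Demand: x*(p_x,p_y,I) = 4·I/(4·p_x + 4·p_y), y* = 4·I/(4·p_x + 4·p_y).
Here 4·2 + 4·1.7 = 14.8, giving x* = 67.027.

x* = 67.027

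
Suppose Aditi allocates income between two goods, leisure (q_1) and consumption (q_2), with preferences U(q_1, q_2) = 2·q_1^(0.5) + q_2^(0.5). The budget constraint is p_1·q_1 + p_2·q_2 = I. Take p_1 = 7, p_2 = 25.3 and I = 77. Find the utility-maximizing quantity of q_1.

MU_q_1 ∝ 2·q_1^(-0.5), MU_q_2 ∝ q_2^(-0.5), so MRS = 2·(q_2/q_1)^(0.5) = p_1/p_2.
Solve for the ratio: q_2/q_1 = [(1/2)·p_1/p_2]^(2).
With the ratio pinned down, the budget gives q_1* = I/(p_1 + p_2·(q_2/q_1)) and q_2* = (q_2/q_1)·q_1*.
Numerically q_2/q_1 = 0.019138, so q_1* = 77/(7 + 25.3·0.019138) = 10.2884.

q_1* = 10.2884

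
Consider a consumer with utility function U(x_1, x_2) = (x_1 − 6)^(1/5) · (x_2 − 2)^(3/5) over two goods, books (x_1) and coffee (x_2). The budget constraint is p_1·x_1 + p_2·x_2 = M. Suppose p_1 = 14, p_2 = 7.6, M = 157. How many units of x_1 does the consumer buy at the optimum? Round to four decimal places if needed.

Let x_1' = x_1−6, x_2' = x_2−2. MRS = (1/3)·x_2'/x_1' = p_1/p_2.
Substituting into the budget: x_1* = 6 + 0.25·(M − 6·p_1 − 2·p_2)/p_1, and x_2* = 2 + 0.75·(…)/p_2.
Discretionary income = 157 − 6·14 − 2·7.6 = 57.8; x_1* = 6 + 0.25·57.8/14 = 7.0321.

x_1* = 7.0321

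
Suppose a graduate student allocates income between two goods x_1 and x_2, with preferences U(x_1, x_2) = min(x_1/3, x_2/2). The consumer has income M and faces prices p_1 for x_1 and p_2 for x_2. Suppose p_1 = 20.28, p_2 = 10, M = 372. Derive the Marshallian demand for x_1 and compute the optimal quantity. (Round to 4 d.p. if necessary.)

With perfect complements, no substitution: consume in ratio x_1:x_2 = 3:2.
Budget: p_1·x_1 + p_2·(2/3)·x_1 = M, so (3·p_1 + 2·p_2)·x_1 = 3·M.
Demand: x_1*(p_1,p_2,M) = 3·M/(3·p_1 + 2·p_2), x_2* = 2·M/(3·p_1 + 2·p_2).
Here 3·20.28 + 2·10 = 80.84, giving x_1* = 13.805.

x_1* = 13.805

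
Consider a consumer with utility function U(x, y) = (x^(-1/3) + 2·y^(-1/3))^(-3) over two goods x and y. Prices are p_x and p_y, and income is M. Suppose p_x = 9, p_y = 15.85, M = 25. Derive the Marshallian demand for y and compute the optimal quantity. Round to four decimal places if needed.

From the CES first-order condition, (1/2)·(y/x)^(4/3) = p_x/p_y.
Hence y/x = (2·p_x/p_y)^(1/(4/3)), i.e. raised to the 0.75 power.
With the ratio pinned down, the budget gives x* = M/(p_x + p_y·(y/x)) and y* = (y/x)·x*.
Numerically y/x = 1.100101, so x* = 25/(9 + 15.85·1.100101) = 0.9457 and y* = 1.100101·0.9457 = 1.0403.

y* = 1.0403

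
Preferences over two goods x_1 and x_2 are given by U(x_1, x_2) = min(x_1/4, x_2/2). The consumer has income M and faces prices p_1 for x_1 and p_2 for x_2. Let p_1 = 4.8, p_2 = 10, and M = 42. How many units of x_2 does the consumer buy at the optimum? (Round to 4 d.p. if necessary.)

With perfect complements, no substitution: consume in ratio x_1:x_2 = 4:2.
Budget: p_1·x_1 + p_2·(1/2)·x_1 = M, so (4·p_1 + 2·p_2)·x_1 = 4·M.
Demand: x_1*(p_1,p_2,M) = 4·M/(4·p_1 + 2·p_2), x_2* = 2·M/(4·p_1 + 2·p_2).
Here 4·4.8 + 2·10 = 39.2, giving x_2* = 2.1429.

x_2* = 2.1429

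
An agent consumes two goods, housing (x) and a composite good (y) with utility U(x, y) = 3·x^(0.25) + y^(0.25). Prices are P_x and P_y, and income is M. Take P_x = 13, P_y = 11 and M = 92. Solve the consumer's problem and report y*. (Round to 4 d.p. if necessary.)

y* = 1.6424

From the CES first-order condition, 3·(y/x)^(0.75) = P_x/P_y.
Solve for the ratio: y/x = [(1/3)·P_x/P_y]^(4/3).
Substitute y = (y/x)·x into the budget: x* = M/(P_x + P_y·(y/x)).
Numerically y/x = 0.288784, so x* = 92/(13 + 11·0.288784) = 5.6872 and y* = 0.288784·5.6872 = 1.6424.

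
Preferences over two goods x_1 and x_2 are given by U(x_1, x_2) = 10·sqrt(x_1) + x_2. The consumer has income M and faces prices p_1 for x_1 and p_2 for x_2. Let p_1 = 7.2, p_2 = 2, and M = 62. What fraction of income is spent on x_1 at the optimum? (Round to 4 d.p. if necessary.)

Solve: √x_1 = 5·p_2/p_1, so x_1*(p_1,p_2) = (5·p_2/p_1)², and x_2* = (M − p_1·x_1*)/p_2.
Plugging in: x_1* = (5·2/7.2)² = 1.929, x_2* = 24.0556.
Expenditure on x_1: 7.2·1.929 = 13.8889; share = 0.224.

share on x_1 = 0.224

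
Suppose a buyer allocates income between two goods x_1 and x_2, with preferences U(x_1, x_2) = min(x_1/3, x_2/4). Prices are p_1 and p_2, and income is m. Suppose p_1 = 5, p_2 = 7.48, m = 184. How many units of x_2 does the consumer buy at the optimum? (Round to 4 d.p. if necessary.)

x_2* = 16.3847

Leontief preferences: the optimum is at the kink where x_1/3 = x_2/4, i.e. x_2 = (4/3)·x_1.
Budget: p_1·x_1 + p_2·(4/3)·x_1 = m, so (3·p_1 + 4·p_2)·x_1 = 3·m.
Demand: x_1*(p_1,p_2,m) = 3·m/(3·p_1 + 4·p_2), x_2* = 4·m/(3·p_1 + 4·p_2).
Here 3·5 + 4·7.48 = 44.92, giving x_2* = 16.3847.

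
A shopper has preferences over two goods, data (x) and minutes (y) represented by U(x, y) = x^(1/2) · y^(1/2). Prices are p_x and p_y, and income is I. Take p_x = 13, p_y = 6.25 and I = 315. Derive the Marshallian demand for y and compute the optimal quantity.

The MRS is y/x. Set MRS = p_x/p_y.
So 0.5·p_y·y = 0.5·p_x·x; combined with the budget, a share 0.5 of income goes to x.
Demand: x*(p_x,p_y,I) = 0.5·I/p_x and y* = 0.5·I/p_y.
At p_x=13, p_y=6.25, I=315: y* = 0.5·315/6.25 = 25.2.

y* = 25.2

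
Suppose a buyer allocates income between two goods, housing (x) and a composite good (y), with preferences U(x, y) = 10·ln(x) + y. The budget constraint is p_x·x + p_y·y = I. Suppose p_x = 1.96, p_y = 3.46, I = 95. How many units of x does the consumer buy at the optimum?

MU_x = 10/x, MU_y = 1. Tangency: 10/x = p_x/p_y.
So x*(p_x,p_y) = 10·p_y/p_x, independent of income; and y* = (I − 10·p_y)/p_y.
At the given prices: x* = 10·3.46/1.96 = 17.6531.

x* = 17.6531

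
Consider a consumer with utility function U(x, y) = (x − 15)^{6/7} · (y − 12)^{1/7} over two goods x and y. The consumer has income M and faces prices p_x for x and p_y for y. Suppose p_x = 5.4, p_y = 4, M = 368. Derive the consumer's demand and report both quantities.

MRS = 6·(y−12)/(x−15). Tangency with p_x/p_y gives y−12 = (1/6)·(p_x/p_y)·(x−15).
Substituting into the budget: x* = 15 + 6/7·(M − 15·p_x − 12·p_y)/p_x, and y* = 12 + 1/7·(…)/p_y.
Discretionary income = 368 − 15·5.4 − 12·4 = 239; x* = 15 + 6/7·239/5.4 = 52.9365; y* = 12 + 1/7·239/4 = 20.5357.

x* = 52.9365, y* = 20.5357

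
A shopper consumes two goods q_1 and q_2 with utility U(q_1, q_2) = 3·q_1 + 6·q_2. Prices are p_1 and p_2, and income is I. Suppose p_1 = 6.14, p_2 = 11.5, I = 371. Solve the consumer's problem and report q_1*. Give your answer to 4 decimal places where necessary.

q_1* = 0

Linear utility — the consumer picks whichever good has higher MU/price: 3/6.14 = 0.4886 vs 6/11.5 = 0.5217.
q_2 gives more utility per dollar, so spend all income on q_2: q_2* = I/p_2, q_1* = 0.
Numerically: q_1* = 0, q_2* = 32.2609.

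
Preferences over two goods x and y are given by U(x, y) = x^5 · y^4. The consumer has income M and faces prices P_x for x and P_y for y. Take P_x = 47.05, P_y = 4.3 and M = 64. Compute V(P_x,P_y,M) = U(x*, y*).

Demand: x*(P_x,P_y,M) = 5/9·M/P_x and y* = 4/9·M/P_y.
At P_x=47.05, P_y=4.3, M=64: x* = 5/9·64/47.05 = 0.7557, y* = 6.615.
Utility at the optimum: U(0.7557, 6.615) = 471.9057.

V = 471.9057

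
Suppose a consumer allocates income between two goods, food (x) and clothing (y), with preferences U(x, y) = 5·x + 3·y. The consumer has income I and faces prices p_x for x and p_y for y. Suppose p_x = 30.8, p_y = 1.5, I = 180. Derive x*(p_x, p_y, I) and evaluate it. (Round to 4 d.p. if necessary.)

x* = 0

Numerically: x* = 0, y* = 120.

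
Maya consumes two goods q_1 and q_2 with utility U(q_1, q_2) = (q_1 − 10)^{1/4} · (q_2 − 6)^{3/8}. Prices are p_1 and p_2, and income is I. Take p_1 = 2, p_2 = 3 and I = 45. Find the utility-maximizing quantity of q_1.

Let q_1' = q_1−10, q_2' = q_2−6. MRS = (2/3)·q_2'/q_1' = p_1/p_2.
After buying the subsistence bundle (10, 6), a share 0.4 of the remaining income goes to q_1: q_1* = 10 + 0.4·(I − 10p_1 − 6p_2)/p_1.
Discretionary income = 45 − 10·2 − 6·3 = 7; q_1* = 10 + 0.4·7/2 = 11.4.

q_1* = 11.4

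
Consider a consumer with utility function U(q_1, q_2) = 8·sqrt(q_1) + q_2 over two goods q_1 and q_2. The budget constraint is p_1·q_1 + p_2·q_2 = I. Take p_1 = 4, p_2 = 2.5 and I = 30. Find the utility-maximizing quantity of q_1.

Solve: √q_1 = 4·p_2/p_1, so q_1*(p_1,p_2) = (4·p_2/p_1)², and q_2* = (I − p_1·q_1*)/p_2.
Plugging in: q_1* = (4·2.5/4)² = 6.25.

q_1* = 6.25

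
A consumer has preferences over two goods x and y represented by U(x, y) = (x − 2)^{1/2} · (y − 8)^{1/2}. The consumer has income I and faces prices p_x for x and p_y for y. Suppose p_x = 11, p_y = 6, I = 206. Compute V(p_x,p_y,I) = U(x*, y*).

This is Cobb-Douglas in (x−2, y−8): tangency gives 0.5·p_y·(y−8) = 0.5·p_x·(x−2).
After buying the subsistence bundle (2, 8), a share 0.5 of the remaining income goes to x: x* = 2 + 0.5·(I − 2p_x − 8p_y)/p_x.
Discretionary income = 206 − 2·11 − 8·6 = 136; x* = 2 + 0.5·136/11 = 8.1818; y* = 8 + 0.5·136/6 = 19.3333.
Utility at the optimum: U(8.1818, 19.3333) = 8.3702.

V = 8.3702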